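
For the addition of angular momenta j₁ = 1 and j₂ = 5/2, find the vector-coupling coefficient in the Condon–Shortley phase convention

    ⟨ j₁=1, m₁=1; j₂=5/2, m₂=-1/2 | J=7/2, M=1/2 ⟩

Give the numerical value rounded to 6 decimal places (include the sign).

triangle: 0!·2!·5!/8! = 240/40320
(j±m)!: 2!·0!·2!·3!·4!·3! = 3456
prefactor² = (2J+1)·Δ·N² = 1152/7
  k=0: +1/(0!·0!·0!·2!·2!·3!) = 1/24
Σ = 1/24  ⇒  CG² = 1152/7·1/24² = 2/7
CG = +√(2/7) = +0.534522

+0.534522  (= +√(2/7))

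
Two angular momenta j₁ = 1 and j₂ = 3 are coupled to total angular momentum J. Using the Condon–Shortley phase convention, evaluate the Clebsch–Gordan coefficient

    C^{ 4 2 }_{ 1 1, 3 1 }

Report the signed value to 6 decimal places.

triangle: 0!×2!×6!/9! = 1440/362880
(j±m)!: 2!×0!×4!×2!×6!×2! = 138240
prefactor² = (2J+1)×Δ×N² = 34560/7
  k=0: +1/(0!×0!×0!×4!×2!×2!) = 1/96
Σ = 1/96  ⇒  CG² = 34560/7×1/96² = 15/28
CG = +√(15/28) = +0.731925

+√(15/28) = +0.731925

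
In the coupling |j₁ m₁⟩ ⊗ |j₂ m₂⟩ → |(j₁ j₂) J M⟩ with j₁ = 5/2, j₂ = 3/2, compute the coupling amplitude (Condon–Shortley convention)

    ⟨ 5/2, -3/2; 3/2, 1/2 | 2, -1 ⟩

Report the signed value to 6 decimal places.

+0.154303  (= +√(1/42))

triangle: 2!×3!×1!/7! = 12/5040
(j±m)!: 1!×4!×2!×1!×1!×3! = 288
prefactor² = (2J+1)×Δ×N² = 24/7
  k=1: −1/(1!×1!×3!×1!×0!×0!) = -1/6
  k=2: +1/(2!×0!×2!×0!×1!×1!) = 1/4
Σ = 1/12  ⇒  CG² = 24/7×1/12² = 1/42
CG = +√(1/42) = +0.154303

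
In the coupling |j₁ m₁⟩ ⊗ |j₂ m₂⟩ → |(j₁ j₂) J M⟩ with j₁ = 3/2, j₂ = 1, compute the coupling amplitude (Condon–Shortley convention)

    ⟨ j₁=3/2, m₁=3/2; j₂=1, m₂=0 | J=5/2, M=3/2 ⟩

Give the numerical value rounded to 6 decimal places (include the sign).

√[6·0!3!2!/6! · 3!0!1!1!4!1!] = √(72/5)
  +(−1)^0/∏(0,0,0,1,3,1)! = 1/6  (running 1/6)
⟨..|..⟩ = √(72/5)·(1/6) = +0.632456

+0.632456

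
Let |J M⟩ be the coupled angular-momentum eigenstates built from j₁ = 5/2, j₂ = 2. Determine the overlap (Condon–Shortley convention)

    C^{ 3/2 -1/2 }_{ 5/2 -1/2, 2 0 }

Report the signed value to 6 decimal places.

+√(2/35) = +0.239046

√[4·3!2!1!/7! · 2!3!2!2!1!2!] = √(32/35)
  +(−1)^1/∏(1,2,2,1,0,0)! = -1/4  (running -1/4)
  +(−1)^2/∏(2,1,1,0,1,1)! = 1/2  (running 1/4)
⟨..|..⟩ = √(32/35)·(1/4) = +0.239046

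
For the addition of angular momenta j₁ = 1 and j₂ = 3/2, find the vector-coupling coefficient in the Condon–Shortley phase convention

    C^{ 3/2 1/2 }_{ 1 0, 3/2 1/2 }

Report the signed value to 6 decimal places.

-0.258199  (= −√(1/15))

j₁+j₂−J=1  J+j₁−j₂=1  J−j₁+j₂=2  j₁+j₂+J+1=5
(j₁±m₁, j₂±m₂, J±M) = (1,1,2,1,2,1)
P² = 4/15
sum k=0..1:
  [0] +1/2 = 1/2
  [1] −1/1 = -1
S = -1/2
C² = P²·S² = 1/15 ; C = -0.258199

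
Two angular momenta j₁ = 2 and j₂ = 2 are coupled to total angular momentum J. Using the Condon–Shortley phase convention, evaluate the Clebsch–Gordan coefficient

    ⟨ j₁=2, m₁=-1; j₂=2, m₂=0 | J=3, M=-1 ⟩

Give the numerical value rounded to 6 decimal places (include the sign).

√[7·1!3!3!/8! · 1!3!2!2!2!4!] = √(36/5)
  +(−1)^0/∏(0,1,3,2,0,1)! = 1/12  (running 1/12)
  +(−1)^1/∏(1,0,2,1,1,2)! = -1/4  (running -1/6)
⟨..|..⟩ = √(36/5)·(-1/6) = -0.447214

−√(1/5) = -0.447214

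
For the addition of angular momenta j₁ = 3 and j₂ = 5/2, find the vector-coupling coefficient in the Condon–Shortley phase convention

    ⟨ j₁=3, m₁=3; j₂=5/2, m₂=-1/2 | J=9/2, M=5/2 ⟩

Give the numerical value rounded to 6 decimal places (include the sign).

+0.522233

j₁+j₂−J=1  J+j₁−j₂=5  J−j₁+j₂=4  j₁+j₂+J+1=11
(j₁±m₁, j₂±m₂, J±M) = (6,0,2,3,7,2)
P² = 691200/11
sum k=0..0:
  [0] +1/480 = 1/480
S = 1/480
C² = P²·S² = 3/11 ; C = +0.522233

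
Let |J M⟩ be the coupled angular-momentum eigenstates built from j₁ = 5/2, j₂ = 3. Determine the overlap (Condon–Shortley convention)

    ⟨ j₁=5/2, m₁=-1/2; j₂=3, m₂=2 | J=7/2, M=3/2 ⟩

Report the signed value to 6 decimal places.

+√(2/21) ≈ +0.308607

j₁+j₂−J=2  J+j₁−j₂=3  J−j₁+j₂=4  j₁+j₂+J+1=10
(j₁±m₁, j₂±m₂, J±M) = (2,3,5,1,5,2)
P² = 1536/7
sum k=1..2:
  [1] −1/48 = -1/48
  [2] +1/24 = 1/24
S = 1/48
C² = P²·S² = 2/21 ; C = +0.308607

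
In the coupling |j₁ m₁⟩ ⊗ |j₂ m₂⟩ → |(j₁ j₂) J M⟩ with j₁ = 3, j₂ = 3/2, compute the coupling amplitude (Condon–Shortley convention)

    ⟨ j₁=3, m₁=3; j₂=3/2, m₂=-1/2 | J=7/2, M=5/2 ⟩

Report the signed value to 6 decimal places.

√[8·1!5!2!/9! · 6!0!1!2!6!1!] = √(38400/7)
  +(−1)^0/∏(0,1,0,1,5,1)! = 1/120  (running 1/120)
⟨..|..⟩ = √(38400/7)·(1/120) = +0.617213

+0.617213  (= +√(8/21))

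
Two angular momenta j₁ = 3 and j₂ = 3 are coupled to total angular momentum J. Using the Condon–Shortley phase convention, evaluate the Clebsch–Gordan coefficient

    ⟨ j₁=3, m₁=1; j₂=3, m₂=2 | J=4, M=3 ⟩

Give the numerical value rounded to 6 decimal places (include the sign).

j₁+j₂−J=2  J+j₁−j₂=4  J−j₁+j₂=4  j₁+j₂+J+1=11
(j₁±m₁, j₂±m₂, J±M) = (4,2,5,1,7,1)
P² = 82944/11
sum k=1..2:
  [1] −1/144 = -1/144
  [2] +1/288 = 1/288
S = -1/288
C² = P²·S² = 1/11 ; C = -0.301511

−√(1/11) = -0.301511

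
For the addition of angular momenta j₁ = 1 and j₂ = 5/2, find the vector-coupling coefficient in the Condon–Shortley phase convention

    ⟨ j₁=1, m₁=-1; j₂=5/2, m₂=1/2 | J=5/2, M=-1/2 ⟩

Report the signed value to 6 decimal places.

j₁+j₂−J=1  J+j₁−j₂=1  J−j₁+j₂=4  j₁+j₂+J+1=7
(j₁±m₁, j₂±m₂, J±M) = (0,2,3,2,2,3)
P² = 288/35
sum k=1..1:
  [1] −1/4 = -1/4
S = -1/4
C² = P²·S² = 18/35 ; C = -0.717137

−√(18/35) ≈ -0.717137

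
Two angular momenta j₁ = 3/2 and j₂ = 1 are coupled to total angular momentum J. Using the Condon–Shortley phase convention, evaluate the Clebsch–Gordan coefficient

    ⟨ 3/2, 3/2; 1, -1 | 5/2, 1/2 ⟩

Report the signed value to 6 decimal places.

triangle: 0!*3!*2!/6! = 12/720
(j±m)!: 3!*0!*0!*2!*3!*2! = 144
prefactor² = (2J+1)*Δ*N² = 72/5
  k=0: +1/(0!*0!*0!*0!*3!*2!) = 1/12
Σ = 1/12  ⇒  CG² = 72/5*1/12² = 1/10
CG = +√(1/10) = +0.316228

+√(1/10) ≈ +0.316228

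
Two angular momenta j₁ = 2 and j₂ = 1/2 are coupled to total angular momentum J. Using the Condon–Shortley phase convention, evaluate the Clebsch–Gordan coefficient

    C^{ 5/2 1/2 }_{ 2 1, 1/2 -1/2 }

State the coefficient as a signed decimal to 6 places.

+√(2/5) ≈ +0.632456

√[6·0!4!1!/6! · 3!1!0!1!3!2!] = √(72/5)
  +(−1)^0/∏(0,0,1,0,3,1)! = 1/6  (running 1/6)
⟨..|..⟩ = √(72/5)·(1/6) = +0.632456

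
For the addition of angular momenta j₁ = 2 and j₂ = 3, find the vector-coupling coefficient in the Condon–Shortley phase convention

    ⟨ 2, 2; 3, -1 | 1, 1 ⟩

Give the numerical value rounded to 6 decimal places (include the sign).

j₁+j₂−J=4  J+j₁−j₂=0  J−j₁+j₂=2  j₁+j₂+J+1=7
(j₁±m₁, j₂±m₂, J±M) = (4,0,2,4,2,0)
P² = 2304/35
sum k=0..0:
  [0] +1/48 = 1/48
S = 1/48
C² = P²·S² = 1/35 ; C = +0.169031

+√(1/35) ≈ +0.169031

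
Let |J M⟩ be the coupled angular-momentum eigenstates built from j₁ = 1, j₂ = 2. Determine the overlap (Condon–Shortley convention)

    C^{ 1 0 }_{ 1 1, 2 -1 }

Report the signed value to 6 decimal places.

triangle: 2!×0!×2!/5! = 4/120
(j±m)!: 2!×0!×1!×3!×1!×1! = 12
prefactor² = (2J+1)×Δ×N² = 6/5
  k=0: +1/(0!×2!×0!×1!×0!×1!) = 1/2
Σ = 1/2  ⇒  CG² = 6/5×1/2² = 3/10
CG = +√(3/10) = +0.547723

+0.547723  (= +√(3/10))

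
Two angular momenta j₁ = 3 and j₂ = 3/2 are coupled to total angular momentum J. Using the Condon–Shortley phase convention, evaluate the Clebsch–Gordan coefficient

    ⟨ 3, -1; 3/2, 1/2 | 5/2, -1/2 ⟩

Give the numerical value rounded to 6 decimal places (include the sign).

triangle: 2!×4!×1!/8! = 48/40320
(j±m)!: 2!×4!×2!×1!×2!×3! = 1152
prefactor² = (2J+1)×Δ×N² = 288/35
  k=1: −1/(1!×1!×3!×1!×1!×0!) = -1/6
  k=2: +1/(2!×0!×2!×0!×2!×1!) = 1/8
Σ = -1/24  ⇒  CG² = 288/35×(-1/24)² = 1/70
CG = −√(1/70) = -0.119523

−√(1/70) = -0.119523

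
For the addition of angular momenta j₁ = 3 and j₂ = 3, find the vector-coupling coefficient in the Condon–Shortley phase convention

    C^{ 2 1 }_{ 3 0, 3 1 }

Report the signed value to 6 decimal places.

+√(1/42) = +0.154303

triangle: 4!*2!*2!/9! = 96/362880
(j±m)!: 3!*3!*4!*2!*3!*1! = 10368
prefactor² = (2J+1)*Δ*N² = 96/7
  k=2: +1/(2!*2!*1!*2!*1!*0!) = 1/8
  k=3: −1/(3!*1!*0!*1!*2!*1!) = -1/12
Σ = 1/24  ⇒  CG² = 96/7*1/24² = 1/42
CG = +√(1/42) = +0.154303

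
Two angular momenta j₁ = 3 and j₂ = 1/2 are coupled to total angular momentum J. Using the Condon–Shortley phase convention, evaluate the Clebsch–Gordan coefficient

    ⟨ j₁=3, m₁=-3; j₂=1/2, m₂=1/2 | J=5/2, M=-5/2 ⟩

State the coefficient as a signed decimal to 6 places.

-0.925820

triangle: 1!×5!×0!/7! = 120/5040
(j±m)!: 0!×6!×1!×0!×0!×5! = 86400
prefactor² = (2J+1)×Δ×N² = 86400/7
  k=1: −1/(1!×0!×5!×0!×0!×0!) = -1/120
Σ = -1/120  ⇒  CG² = 86400/7×(-1/120)² = 6/7
CG = −√(6/7) = -0.925820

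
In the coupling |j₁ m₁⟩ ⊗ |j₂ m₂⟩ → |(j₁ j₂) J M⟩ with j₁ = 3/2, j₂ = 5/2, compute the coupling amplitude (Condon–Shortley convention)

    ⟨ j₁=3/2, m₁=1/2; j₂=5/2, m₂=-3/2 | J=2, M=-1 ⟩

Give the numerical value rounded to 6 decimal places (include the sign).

√[5·2!1!3!/7! · 2!1!1!4!1!3!] = √(24/7)
  +(−1)^0/∏(0,2,1,1,0,2)! = 1/4  (running 1/4)
  +(−1)^1/∏(1,1,0,0,1,3)! = -1/6  (running 1/12)
⟨..|..⟩ = √(24/7)·(1/12) = +0.154303

+√(1/42) ≈ +0.154303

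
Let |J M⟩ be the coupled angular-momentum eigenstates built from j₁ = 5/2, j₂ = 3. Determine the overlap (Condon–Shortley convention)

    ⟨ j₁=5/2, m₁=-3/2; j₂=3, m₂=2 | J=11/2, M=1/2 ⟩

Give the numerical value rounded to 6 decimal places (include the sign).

+0.254824

triangle: 0!×5!×6!/12! = 86400/479001600
(j±m)!: 1!×4!×5!×1!×6!×5! = 248832000
prefactor² = (2J+1)×Δ×N² = 41472000/77
  k=0: +1/(0!×0!×4!×5!×1!×1!) = 1/2880
Σ = 1/2880  ⇒  CG² = 41472000/77×1/2880² = 5/77
CG = +√(5/77) = +0.254824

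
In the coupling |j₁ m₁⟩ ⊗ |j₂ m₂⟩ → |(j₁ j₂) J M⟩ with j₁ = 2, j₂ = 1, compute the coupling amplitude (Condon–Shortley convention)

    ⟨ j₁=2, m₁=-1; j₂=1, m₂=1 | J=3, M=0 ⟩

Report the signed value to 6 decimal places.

+0.447214

j₁+j₂−J=0  J+j₁−j₂=4  J−j₁+j₂=2  j₁+j₂+J+1=7
(j₁±m₁, j₂±m₂, J±M) = (1,3,2,0,3,3)
P² = 144/5
sum k=0..0:
  [0] +1/12 = 1/12
S = 1/12
C² = P²·S² = 1/5 ; C = +0.447214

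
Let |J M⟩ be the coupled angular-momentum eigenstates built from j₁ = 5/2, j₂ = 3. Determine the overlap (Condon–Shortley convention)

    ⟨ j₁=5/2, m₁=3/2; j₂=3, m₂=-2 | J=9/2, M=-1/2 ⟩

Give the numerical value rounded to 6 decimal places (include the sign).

+√(361/1386) = +0.510355

j₁+j₂−J=1  J+j₁−j₂=4  J−j₁+j₂=5  j₁+j₂+J+1=11
(j₁±m₁, j₂±m₂, J±M) = (4,1,1,5,4,5)
P² = 460800/77
sum k=0..1:
  [0] +1/144 = 1/144
  [1] −1/2880 = -1/2880
S = 19/2880
C² = P²·S² = 361/1386 ; C = +0.510355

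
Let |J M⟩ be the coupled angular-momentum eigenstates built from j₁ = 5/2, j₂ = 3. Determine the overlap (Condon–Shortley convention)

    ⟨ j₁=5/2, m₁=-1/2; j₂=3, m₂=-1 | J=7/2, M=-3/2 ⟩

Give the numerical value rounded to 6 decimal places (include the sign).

−√(5/21) = -0.487950

triangle: 2!*3!*4!/10! = 288/3628800
(j±m)!: 2!*3!*2!*4!*2!*5! = 138240
prefactor² = (2J+1)*Δ*N² = 3072/35
  k=0: +1/(0!*2!*3!*2!*0!*2!) = 1/48
  k=1: −1/(1!*1!*2!*1!*1!*3!) = -1/12
  k=2: +1/(2!*0!*1!*0!*2!*4!) = 1/96
Σ = -5/96  ⇒  CG² = 3072/35*(-5/96)² = 5/21
CG = −√(5/21) = -0.487950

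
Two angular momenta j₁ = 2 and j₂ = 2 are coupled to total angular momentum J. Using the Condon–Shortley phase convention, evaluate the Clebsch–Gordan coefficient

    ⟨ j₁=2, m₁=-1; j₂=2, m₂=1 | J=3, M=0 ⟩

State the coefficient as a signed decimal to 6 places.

√[7·1!3!3!/8! · 1!3!3!1!3!3!] = √(81/10)
  +(−1)^0/∏(0,1,3,3,0,0)! = 1/36  (running 1/36)
  +(−1)^1/∏(1,0,2,2,1,1)! = -1/4  (running -2/9)
⟨..|..⟩ = √(81/10)·(-2/9) = -0.632456

−√(2/5) ≈ -0.632456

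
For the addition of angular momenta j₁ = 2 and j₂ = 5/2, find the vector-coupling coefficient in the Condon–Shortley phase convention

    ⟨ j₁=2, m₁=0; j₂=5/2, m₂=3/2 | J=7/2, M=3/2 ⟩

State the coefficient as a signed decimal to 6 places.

triangle: 1!*3!*4!/9! = 144/362880
(j±m)!: 2!*2!*4!*1!*5!*2! = 23040
prefactor² = (2J+1)*Δ*N² = 512/7
  k=0: +1/(0!*1!*2!*4!*1!*0!) = 1/48
  k=1: −1/(1!*0!*1!*3!*2!*1!) = -1/12
Σ = -1/16  ⇒  CG² = 512/7*(-1/16)² = 2/7
CG = −√(2/7) = -0.534522

-0.534522  (= −√(2/7))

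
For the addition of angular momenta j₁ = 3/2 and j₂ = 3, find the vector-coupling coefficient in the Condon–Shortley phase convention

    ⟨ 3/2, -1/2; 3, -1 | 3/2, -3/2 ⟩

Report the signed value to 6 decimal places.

√[4·3!0!3!/7! · 1!2!2!4!0!3!] = √(576/35)
  +(−1)^2/∏(2,1,0,0,0,3)! = 1/12  (running 1/12)
⟨..|..⟩ = √(576/35)·(1/12) = +0.338062

+√(4/35) = +0.338062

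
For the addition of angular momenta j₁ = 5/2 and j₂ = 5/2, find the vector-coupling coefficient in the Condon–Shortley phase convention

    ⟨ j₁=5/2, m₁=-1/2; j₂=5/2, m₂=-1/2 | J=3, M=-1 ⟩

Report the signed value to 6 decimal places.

-0.516398

j₁+j₂−J=2  J+j₁−j₂=3  J−j₁+j₂=3  j₁+j₂+J+1=9
(j₁±m₁, j₂±m₂, J±M) = (2,3,2,3,2,4)
P² = 48/5
sum k=0..2:
  [0] +1/24 = 1/24
  [1] −1/4 = -1/4
  [2] +1/24 = 1/24
S = -1/6
C² = P²·S² = 4/15 ; C = -0.516398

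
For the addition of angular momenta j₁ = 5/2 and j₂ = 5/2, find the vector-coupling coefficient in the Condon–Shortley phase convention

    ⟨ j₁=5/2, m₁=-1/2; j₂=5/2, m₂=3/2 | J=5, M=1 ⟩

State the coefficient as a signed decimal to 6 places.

triangle: 0!·5!·5!/11! = 14400/39916800
(j±m)!: 2!·3!·4!·1!·6!·4! = 4976640
prefactor² = (2J+1)·Δ·N² = 138240/7
  k=0: +1/(0!·0!·3!·4!·2!·1!) = 1/288
Σ = 1/288  ⇒  CG² = 138240/7·1/288² = 5/21
CG = +√(5/21) = +0.487950

+0.487950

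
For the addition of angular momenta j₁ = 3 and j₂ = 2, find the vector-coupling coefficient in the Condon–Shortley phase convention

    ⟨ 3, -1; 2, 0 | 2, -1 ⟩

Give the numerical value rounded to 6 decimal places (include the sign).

triangle: 3!×3!×1!/8! = 36/40320
(j±m)!: 2!×4!×2!×2!×1!×3! = 1152
prefactor² = (2J+1)×Δ×N² = 36/7
  k=1: −1/(1!×2!×3!×1!×0!×0!) = -1/12
  k=2: +1/(2!×1!×2!×0!×1!×1!) = 1/4
Σ = 1/6  ⇒  CG² = 36/7×1/6² = 1/7
CG = +√(1/7) = +0.377964

+0.377964  (= +√(1/7))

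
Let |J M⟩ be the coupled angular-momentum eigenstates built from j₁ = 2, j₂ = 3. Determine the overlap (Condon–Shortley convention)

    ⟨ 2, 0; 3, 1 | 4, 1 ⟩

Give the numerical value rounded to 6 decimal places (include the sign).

triangle: 1!×3!×5!/10! = 720/3628800
(j±m)!: 2!×2!×4!×2!×5!×3! = 138240
prefactor² = (2J+1)×Δ×N² = 1728/7
  k=0: +1/(0!×1!×2!×4!×1!×1!) = 1/48
  k=1: −1/(1!×0!×1!×3!×2!×2!) = -1/24
Σ = -1/48  ⇒  CG² = 1728/7×(-1/48)² = 3/28
CG = −√(3/28) = -0.327327

-0.327327  (= −√(3/28))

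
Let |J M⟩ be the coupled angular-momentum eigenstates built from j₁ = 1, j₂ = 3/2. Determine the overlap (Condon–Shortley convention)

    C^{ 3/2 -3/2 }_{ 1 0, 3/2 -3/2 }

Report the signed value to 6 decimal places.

triangle: 1!*1!*2!/5! = 2/120
(j±m)!: 1!*1!*0!*3!*0!*3! = 36
prefactor² = (2J+1)*Δ*N² = 12/5
  k=0: +1/(0!*1!*1!*0!*0!*2!) = 1/2
Σ = 1/2  ⇒  CG² = 12/5*1/2² = 3/5
CG = +√(3/5) = +0.774597

+√(3/5) = +0.774597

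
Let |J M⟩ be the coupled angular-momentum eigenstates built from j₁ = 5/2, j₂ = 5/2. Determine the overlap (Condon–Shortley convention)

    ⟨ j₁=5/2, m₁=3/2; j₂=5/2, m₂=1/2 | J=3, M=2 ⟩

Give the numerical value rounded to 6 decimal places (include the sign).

j₁+j₂−J=2  J+j₁−j₂=3  J−j₁+j₂=3  j₁+j₂+J+1=9
(j₁±m₁, j₂±m₂, J±M) = (4,1,3,2,5,1)
P² = 48
sum k=0..1:
  [0] +1/24 = 1/24
  [1] −1/12 = -1/12
S = -1/24
C² = P²·S² = 1/12 ; C = -0.288675

-0.288675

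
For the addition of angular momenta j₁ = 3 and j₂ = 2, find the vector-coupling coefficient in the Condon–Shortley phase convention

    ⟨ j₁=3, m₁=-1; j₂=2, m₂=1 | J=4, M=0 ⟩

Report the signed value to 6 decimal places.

-0.597614  (= −√(5/14))

√[9·1!5!3!/10! · 2!4!3!1!4!4!] = √(10368/35)
  +(−1)^0/∏(0,1,4,3,1,0)! = 1/144  (running 1/144)
  +(−1)^1/∏(1,0,3,2,2,1)! = -1/24  (running -5/144)
⟨..|..⟩ = √(10368/35)·(-5/144) = -0.597614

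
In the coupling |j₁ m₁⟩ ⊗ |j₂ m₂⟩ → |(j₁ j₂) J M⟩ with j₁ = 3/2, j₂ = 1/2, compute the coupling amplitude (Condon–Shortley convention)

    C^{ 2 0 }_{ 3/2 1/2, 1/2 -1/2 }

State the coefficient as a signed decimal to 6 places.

j₁+j₂−J=0  J+j₁−j₂=3  J−j₁+j₂=1  j₁+j₂+J+1=5
(j₁±m₁, j₂±m₂, J±M) = (2,1,0,1,2,2)
P² = 2
sum k=0..0:
  [0] +1/2 = 1/2
S = 1/2
C² = P²·S² = 1/2 ; C = +0.707107

+0.707107  (= +√(1/2))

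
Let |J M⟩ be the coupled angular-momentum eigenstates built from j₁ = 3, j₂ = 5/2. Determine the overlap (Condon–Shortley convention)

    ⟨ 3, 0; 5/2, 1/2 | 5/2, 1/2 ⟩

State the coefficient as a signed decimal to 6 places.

+√(8/105) = +0.276026

j₁+j₂−J=3  J+j₁−j₂=3  J−j₁+j₂=2  j₁+j₂+J+1=9
(j₁±m₁, j₂±m₂, J±M) = (3,3,3,2,3,2)
P² = 216/35
sum k=1..3:
  [1] −1/8 = -1/8
  [2] +1/4 = 1/4
  [3] −1/72 = -1/72
S = 1/9
C² = P²·S² = 8/105 ; C = +0.276026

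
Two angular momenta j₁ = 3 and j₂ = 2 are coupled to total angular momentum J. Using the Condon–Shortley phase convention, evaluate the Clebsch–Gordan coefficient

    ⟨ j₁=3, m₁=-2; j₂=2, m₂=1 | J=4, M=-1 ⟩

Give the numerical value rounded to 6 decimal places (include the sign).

√[9·1!5!3!/10! · 1!5!3!1!3!5!] = √(6480/7)
  +(−1)^0/∏(0,1,5,3,0,0)! = 1/720  (running 1/720)
  +(−1)^1/∏(1,0,4,2,1,1)! = -1/48  (running -7/360)
⟨..|..⟩ = √(6480/7)·(-7/360) = -0.591608

−√(7/20) = -0.591608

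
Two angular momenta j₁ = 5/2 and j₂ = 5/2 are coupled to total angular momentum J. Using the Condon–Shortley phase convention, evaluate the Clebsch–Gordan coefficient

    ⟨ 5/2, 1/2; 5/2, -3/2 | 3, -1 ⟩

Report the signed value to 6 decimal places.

triangle: 2!*3!*3!/9! = 72/362880
(j±m)!: 3!*2!*1!*4!*2!*4! = 13824
prefactor² = (2J+1)*Δ*N² = 96/5
  k=0: +1/(0!*2!*2!*1!*1!*2!) = 1/8
  k=1: −1/(1!*1!*1!*0!*2!*3!) = -1/12
Σ = 1/24  ⇒  CG² = 96/5*1/24² = 1/30
CG = +√(1/30) = +0.182574

+√(1/30) ≈ +0.182574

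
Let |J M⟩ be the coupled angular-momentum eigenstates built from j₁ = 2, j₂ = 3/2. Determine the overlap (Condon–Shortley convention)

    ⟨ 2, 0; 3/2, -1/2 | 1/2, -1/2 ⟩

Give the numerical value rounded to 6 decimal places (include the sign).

-0.447214

triangle: 3!*1!*0!/5! = 6/120
(j±m)!: 2!*2!*1!*2!*0!*1! = 8
prefactor² = (2J+1)*Δ*N² = 4/5
  k=1: −1/(1!*2!*1!*0!*0!*0!) = -1/2
Σ = -1/2  ⇒  CG² = 4/5*(-1/2)² = 1/5
CG = −√(1/5) = -0.447214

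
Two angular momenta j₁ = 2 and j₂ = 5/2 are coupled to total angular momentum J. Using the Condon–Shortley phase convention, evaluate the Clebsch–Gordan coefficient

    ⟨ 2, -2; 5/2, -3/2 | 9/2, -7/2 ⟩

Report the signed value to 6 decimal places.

+0.745356  (= +√(5/9))

√[10·0!4!5!/10! · 0!4!1!4!1!8!] = √(184320)
  +(−1)^0/∏(0,0,4,1,0,4)! = 1/576  (running 1/576)
⟨..|..⟩ = √(184320)·(1/576) = +0.745356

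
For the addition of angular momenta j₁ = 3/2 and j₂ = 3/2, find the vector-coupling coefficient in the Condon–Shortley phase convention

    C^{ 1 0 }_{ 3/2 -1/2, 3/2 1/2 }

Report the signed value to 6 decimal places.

-0.223607

j₁+j₂−J=2  J+j₁−j₂=1  J−j₁+j₂=1  j₁+j₂+J+1=5
(j₁±m₁, j₂±m₂, J±M) = (1,2,2,1,1,1)
P² = 1/5
sum k=1..2:
  [1] −1/1 = -1
  [2] +1/2 = 1/2
S = -1/2
C² = P²·S² = 1/20 ; C = -0.223607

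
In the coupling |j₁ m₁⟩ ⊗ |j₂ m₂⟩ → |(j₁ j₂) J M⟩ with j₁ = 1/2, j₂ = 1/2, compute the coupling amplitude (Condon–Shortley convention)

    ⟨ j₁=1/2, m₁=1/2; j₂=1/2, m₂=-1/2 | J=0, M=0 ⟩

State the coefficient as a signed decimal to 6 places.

√[1·1!0!0!/2! · 1!0!0!1!0!0!] = √(1/2)
  +(−1)^0/∏(0,1,0,0,0,0)! = 1  (running 1)
⟨..|..⟩ = √(1/2)·(1) = +0.707107

+0.707107  (= +√(1/2))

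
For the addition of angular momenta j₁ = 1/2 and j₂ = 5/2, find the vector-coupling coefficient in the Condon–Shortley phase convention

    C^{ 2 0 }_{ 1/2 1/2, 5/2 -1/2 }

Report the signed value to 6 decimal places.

+0.707107  (= +√(1/2))

√[5·1!0!4!/6! · 1!0!2!3!2!2!] = √(8)
  +(−1)^0/∏(0,1,0,2,0,2)! = 1/4  (running 1/4)
⟨..|..⟩ = √(8)·(1/4) = +0.707107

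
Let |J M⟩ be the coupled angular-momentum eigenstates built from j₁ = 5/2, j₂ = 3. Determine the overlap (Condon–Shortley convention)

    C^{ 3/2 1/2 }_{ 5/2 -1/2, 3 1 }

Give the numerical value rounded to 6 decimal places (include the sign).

triangle: 4!*1!*2!/8! = 48/40320
(j±m)!: 2!*3!*4!*2!*2!*1! = 1152
prefactor² = (2J+1)*Δ*N² = 192/35
  k=2: +1/(2!*2!*1!*2!*0!*0!) = 1/8
  k=3: −1/(3!*1!*0!*1!*1!*1!) = -1/6
Σ = -1/24  ⇒  CG² = 192/35*(-1/24)² = 1/105
CG = −√(1/105) = -0.097590

-0.097590  (= −√(1/105))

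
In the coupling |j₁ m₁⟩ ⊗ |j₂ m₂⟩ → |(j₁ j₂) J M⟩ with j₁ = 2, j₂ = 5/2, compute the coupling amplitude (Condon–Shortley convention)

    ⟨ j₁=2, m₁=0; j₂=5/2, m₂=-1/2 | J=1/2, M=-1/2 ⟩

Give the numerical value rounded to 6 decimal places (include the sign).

triangle: 4!*0!*1!/6! = 24/720
(j±m)!: 2!*2!*2!*3!*0!*1! = 48
prefactor² = (2J+1)*Δ*N² = 16/5
  k=2: +1/(2!*2!*0!*0!*0!*1!) = 1/4
Σ = 1/4  ⇒  CG² = 16/5*1/4² = 1/5
CG = +√(1/5) = +0.447214

+0.447214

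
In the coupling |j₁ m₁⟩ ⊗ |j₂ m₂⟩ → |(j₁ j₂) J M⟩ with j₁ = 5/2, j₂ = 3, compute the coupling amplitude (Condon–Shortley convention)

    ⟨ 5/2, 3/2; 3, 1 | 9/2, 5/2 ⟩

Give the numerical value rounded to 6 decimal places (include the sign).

+√(10/99) ≈ +0.317821

j₁+j₂−J=1  J+j₁−j₂=4  J−j₁+j₂=5  j₁+j₂+J+1=11
(j₁±m₁, j₂±m₂, J±M) = (4,1,4,2,7,2)
P² = 92160/11
sum k=0..1:
  [0] +1/144 = 1/144
  [1] −1/288 = -1/288
S = 1/288
C² = P²·S² = 10/99 ; C = +0.317821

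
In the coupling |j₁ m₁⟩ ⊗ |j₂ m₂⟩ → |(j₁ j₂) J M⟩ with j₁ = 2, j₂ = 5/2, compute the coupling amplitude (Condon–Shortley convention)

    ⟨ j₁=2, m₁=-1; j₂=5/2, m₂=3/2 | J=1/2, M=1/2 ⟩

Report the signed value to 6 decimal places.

j₁+j₂−J=4  J+j₁−j₂=0  J−j₁+j₂=1  j₁+j₂+J+1=6
(j₁±m₁, j₂±m₂, J±M) = (1,3,4,1,1,0)
P² = 48/5
sum k=3..3:
  [3] −1/6 = -1/6
S = -1/6
C² = P²·S² = 4/15 ; C = -0.516398

-0.516398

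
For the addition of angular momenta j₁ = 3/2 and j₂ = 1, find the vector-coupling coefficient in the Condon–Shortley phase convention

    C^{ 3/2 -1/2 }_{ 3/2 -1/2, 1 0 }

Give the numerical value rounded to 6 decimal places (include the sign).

−√(1/15) = -0.258199

j₁+j₂−J=1  J+j₁−j₂=2  J−j₁+j₂=1  j₁+j₂+J+1=5
(j₁±m₁, j₂±m₂, J±M) = (1,2,1,1,1,2)
P² = 4/15
sum k=0..1:
  [0] +1/2 = 1/2
  [1] −1/1 = -1
S = -1/2
C² = P²·S² = 1/15 ; C = -0.258199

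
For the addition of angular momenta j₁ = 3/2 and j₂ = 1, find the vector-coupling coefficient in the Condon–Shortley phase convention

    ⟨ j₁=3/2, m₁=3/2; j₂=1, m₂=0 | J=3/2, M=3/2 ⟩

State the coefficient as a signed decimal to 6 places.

triangle: 1!·2!·1!/5! = 2/120
(j±m)!: 3!·0!·1!·1!·3!·0! = 36
prefactor² = (2J+1)·Δ·N² = 12/5
  k=0: +1/(0!·1!·0!·1!·2!·0!) = 1/2
Σ = 1/2  ⇒  CG² = 12/5·1/2² = 3/5
CG = +√(3/5) = +0.774597

+√(3/5) = +0.774597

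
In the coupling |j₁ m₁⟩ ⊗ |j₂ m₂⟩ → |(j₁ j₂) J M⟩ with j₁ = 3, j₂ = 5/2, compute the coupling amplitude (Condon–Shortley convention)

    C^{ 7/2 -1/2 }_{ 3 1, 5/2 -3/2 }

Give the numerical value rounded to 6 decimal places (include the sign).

√[8·2!4!3!/10! · 4!2!1!4!3!4!] = √(18432/175)
  +(−1)^0/∏(0,2,2,1,2,2)! = 1/16  (running 1/16)
  +(−1)^1/∏(1,1,1,0,3,3)! = -1/36  (running 5/144)
⟨..|..⟩ = √(18432/175)·(5/144) = +0.356348

+0.356348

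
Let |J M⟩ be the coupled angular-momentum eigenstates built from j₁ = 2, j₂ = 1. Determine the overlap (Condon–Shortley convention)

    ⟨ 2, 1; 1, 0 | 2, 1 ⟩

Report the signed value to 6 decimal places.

+√(1/6) ≈ +0.408248

triangle: 1!×3!×1!/6! = 6/720
(j±m)!: 3!×1!×1!×1!×3!×1! = 36
prefactor² = (2J+1)×Δ×N² = 3/2
  k=0: +1/(0!×1!×1!×1!×2!×0!) = 1/2
  k=1: −1/(1!×0!×0!×0!×3!×1!) = -1/6
Σ = 1/3  ⇒  CG² = 3/2×1/3² = 1/6
CG = +√(1/6) = +0.408248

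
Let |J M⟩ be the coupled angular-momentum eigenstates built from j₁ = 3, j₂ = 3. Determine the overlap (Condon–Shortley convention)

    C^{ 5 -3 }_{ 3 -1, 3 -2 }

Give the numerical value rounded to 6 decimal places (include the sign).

√[11·1!5!5!/12! · 2!4!1!5!2!8!] = √(153600)
  +(−1)^0/∏(0,1,4,1,1,4)! = 1/576  (running 1/576)
  +(−1)^1/∏(1,0,3,0,2,5)! = -1/1440  (running 1/960)
⟨..|..⟩ = √(153600)·(1/960) = +0.408248

+0.408248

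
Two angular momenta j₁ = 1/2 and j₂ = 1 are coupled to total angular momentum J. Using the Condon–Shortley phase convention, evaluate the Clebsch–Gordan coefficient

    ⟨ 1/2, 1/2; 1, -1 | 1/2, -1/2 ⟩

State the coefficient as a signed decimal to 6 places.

√[2·1!0!1!/3! · 1!0!0!2!0!1!] = √(2/3)
  +(−1)^0/∏(0,1,0,0,0,1)! = 1  (running 1)
⟨..|..⟩ = √(2/3)·(1) = +0.816497

+√(2/3) = +0.816497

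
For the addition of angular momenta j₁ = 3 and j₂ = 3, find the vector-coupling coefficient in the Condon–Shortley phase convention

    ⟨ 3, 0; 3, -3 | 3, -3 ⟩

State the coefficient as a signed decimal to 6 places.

+√(1/6) ≈ +0.408248

triangle: 3!·3!·3!/10! = 216/3628800
(j±m)!: 3!·3!·0!·6!·0!·6! = 18662400
prefactor² = (2J+1)·Δ·N² = 7776
  k=0: +1/(0!·3!·3!·0!·0!·3!) = 1/216
Σ = 1/216  ⇒  CG² = 7776·1/216² = 1/6
CG = +√(1/6) = +0.408248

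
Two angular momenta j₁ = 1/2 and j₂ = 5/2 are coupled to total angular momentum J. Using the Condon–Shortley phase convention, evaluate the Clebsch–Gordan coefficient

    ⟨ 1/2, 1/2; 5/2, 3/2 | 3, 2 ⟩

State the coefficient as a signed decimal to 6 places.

√[7·0!1!5!/7! · 1!0!4!1!5!1!] = √(480)
  +(−1)^0/∏(0,0,0,4,1,1)! = 1/24  (running 1/24)
⟨..|..⟩ = √(480)·(1/24) = +0.912871

+0.912871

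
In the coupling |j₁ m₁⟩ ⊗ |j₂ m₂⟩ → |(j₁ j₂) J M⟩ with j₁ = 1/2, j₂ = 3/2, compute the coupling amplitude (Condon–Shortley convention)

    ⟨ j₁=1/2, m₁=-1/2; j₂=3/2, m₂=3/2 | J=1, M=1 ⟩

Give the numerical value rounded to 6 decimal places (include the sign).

−√(3/4) ≈ -0.866025

triangle: 1!·0!·2!/4! = 2/24
(j±m)!: 0!·1!·3!·0!·2!·0! = 12
prefactor² = (2J+1)·Δ·N² = 3
  k=1: −1/(1!·0!·0!·2!·0!·0!) = -1/2
Σ = -1/2  ⇒  CG² = 3·(-1/2)² = 3/4
CG = −√(3/4) = -0.866025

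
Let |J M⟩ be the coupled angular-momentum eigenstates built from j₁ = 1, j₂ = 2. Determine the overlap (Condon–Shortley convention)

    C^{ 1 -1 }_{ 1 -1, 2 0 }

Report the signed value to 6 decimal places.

+√(1/10) = +0.316228

triangle: 2!×0!×2!/5! = 4/120
(j±m)!: 0!×2!×2!×2!×0!×2! = 16
prefactor² = (2J+1)×Δ×N² = 8/5
  k=2: +1/(2!×0!×0!×0!×0!×2!) = 1/4
Σ = 1/4  ⇒  CG² = 8/5×1/4² = 1/10
CG = +√(1/10) = +0.316228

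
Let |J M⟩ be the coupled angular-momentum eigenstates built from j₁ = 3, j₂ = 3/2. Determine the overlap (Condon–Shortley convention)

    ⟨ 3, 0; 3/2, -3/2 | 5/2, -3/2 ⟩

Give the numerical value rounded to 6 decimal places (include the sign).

j₁+j₂−J=2  J+j₁−j₂=4  J−j₁+j₂=1  j₁+j₂+J+1=8
(j₁±m₁, j₂±m₂, J±M) = (3,3,0,3,1,4)
P² = 1296/35
sum k=0..0:
  [0] +1/12 = 1/12
S = 1/12
C² = P²·S² = 9/35 ; C = +0.507093

+√(9/35) ≈ +0.507093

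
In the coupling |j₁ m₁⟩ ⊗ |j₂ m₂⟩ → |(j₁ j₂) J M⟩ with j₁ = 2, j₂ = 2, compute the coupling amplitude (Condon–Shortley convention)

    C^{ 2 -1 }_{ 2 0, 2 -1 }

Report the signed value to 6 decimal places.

-0.267261

triangle: 2!·2!·2!/7! = 8/5040
(j±m)!: 2!·2!·1!·3!·1!·3! = 144
prefactor² = (2J+1)·Δ·N² = 8/7
  k=0: +1/(0!·2!·2!·1!·0!·1!) = 1/4
  k=1: −1/(1!·1!·1!·0!·1!·2!) = -1/2
Σ = -1/4  ⇒  CG² = 8/7·(-1/4)² = 1/14
CG = −√(1/14) = -0.267261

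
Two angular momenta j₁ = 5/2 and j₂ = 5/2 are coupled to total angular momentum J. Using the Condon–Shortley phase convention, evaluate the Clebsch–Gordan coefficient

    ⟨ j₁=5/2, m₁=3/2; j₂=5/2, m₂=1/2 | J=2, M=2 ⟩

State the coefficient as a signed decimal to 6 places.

j₁+j₂−J=3  J+j₁−j₂=2  J−j₁+j₂=2  j₁+j₂+J+1=8
(j₁±m₁, j₂±m₂, J±M) = (4,1,3,2,4,0)
P² = 144/7
sum k=1..1:
  [1] −1/8 = -1/8
S = -1/8
C² = P²·S² = 9/28 ; C = -0.566947

−√(9/28) ≈ -0.566947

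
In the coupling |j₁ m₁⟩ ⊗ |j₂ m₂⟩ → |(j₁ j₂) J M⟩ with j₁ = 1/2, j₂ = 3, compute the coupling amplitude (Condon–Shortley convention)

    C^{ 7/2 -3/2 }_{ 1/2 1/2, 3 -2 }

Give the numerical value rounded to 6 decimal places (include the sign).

j₁+j₂−J=0  J+j₁−j₂=1  J−j₁+j₂=6  j₁+j₂+J+1=8
(j₁±m₁, j₂±m₂, J±M) = (1,0,1,5,2,5)
P² = 28800/7
sum k=0..0:
  [0] +1/120 = 1/120
S = 1/120
C² = P²·S² = 2/7 ; C = +0.534522

+√(2/7) ≈ +0.534522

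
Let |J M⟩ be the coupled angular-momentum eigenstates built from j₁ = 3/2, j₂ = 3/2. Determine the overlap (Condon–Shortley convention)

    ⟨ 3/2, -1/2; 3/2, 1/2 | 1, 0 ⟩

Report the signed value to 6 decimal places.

√[3·2!1!1!/5! · 1!2!2!1!1!1!] = √(1/5)
  +(−1)^1/∏(1,1,1,1,0,0)! = -1  (running -1)
  +(−1)^2/∏(2,0,0,0,1,1)! = 1/2  (running -1/2)
⟨..|..⟩ = √(1/5)·(-1/2) = -0.223607

-0.223607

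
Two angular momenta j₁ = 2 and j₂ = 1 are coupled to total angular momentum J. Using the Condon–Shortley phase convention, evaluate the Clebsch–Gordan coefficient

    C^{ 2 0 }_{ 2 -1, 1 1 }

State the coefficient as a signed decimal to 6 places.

√[5·1!3!1!/6! · 1!3!2!0!2!2!] = √(2)
  +(−1)^1/∏(1,0,2,1,1,0)! = -1/2  (running -1/2)
⟨..|..⟩ = √(2)·(-1/2) = -0.707107

-0.707107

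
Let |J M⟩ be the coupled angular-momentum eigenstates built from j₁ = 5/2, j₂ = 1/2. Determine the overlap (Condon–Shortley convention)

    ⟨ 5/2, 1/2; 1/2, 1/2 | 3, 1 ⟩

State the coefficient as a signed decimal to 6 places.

triangle: 0!*5!*1!/7! = 120/5040
(j±m)!: 3!*2!*1!*0!*4!*2! = 576
prefactor² = (2J+1)*Δ*N² = 96
  k=0: +1/(0!*0!*2!*1!*3!*0!) = 1/12
Σ = 1/12  ⇒  CG² = 96*1/12² = 2/3
CG = +√(2/3) = +0.816497

+0.816497  (= +√(2/3))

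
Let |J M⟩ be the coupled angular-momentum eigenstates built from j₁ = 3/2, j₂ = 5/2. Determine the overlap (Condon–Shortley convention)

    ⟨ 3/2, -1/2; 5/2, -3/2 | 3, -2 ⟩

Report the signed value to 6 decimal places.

j₁+j₂−J=1  J+j₁−j₂=2  J−j₁+j₂=4  j₁+j₂+J+1=8
(j₁±m₁, j₂±m₂, J±M) = (1,2,1,4,1,5)
P² = 48
sum k=0..1:
  [0] +1/12 = 1/12
  [1] −1/24 = -1/24
S = 1/24
C² = P²·S² = 1/12 ; C = +0.288675

+0.288675  (= +√(1/12))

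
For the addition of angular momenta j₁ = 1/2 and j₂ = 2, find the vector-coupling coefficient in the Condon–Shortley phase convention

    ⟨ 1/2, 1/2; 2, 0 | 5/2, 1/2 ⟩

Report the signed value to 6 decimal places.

+0.774597

√[6·0!1!4!/6! · 1!0!2!2!3!2!] = √(48/5)
  +(−1)^0/∏(0,0,0,2,1,2)! = 1/4  (running 1/4)
⟨..|..⟩ = √(48/5)·(1/4) = +0.774597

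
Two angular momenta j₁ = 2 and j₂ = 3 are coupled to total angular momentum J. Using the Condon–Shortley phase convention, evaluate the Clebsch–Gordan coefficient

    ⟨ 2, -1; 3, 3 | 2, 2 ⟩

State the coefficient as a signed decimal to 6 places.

√[5·3!1!3!/8! · 1!3!6!0!4!0!] = √(3240/7)
  +(−1)^3/∏(3,0,0,3,1,0)! = -1/36  (running -1/36)
⟨..|..⟩ = √(3240/7)·(-1/36) = -0.597614

-0.597614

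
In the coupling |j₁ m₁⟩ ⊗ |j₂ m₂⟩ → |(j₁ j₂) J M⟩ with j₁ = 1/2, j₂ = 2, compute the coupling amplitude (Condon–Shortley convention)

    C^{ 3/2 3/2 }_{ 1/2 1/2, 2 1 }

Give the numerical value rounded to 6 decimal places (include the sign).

+√(1/5) = +0.447214

√[4·1!0!3!/5! · 1!0!3!1!3!0!] = √(36/5)
  +(−1)^0/∏(0,1,0,3,0,0)! = 1/6  (running 1/6)
⟨..|..⟩ = √(36/5)·(1/6) = +0.447214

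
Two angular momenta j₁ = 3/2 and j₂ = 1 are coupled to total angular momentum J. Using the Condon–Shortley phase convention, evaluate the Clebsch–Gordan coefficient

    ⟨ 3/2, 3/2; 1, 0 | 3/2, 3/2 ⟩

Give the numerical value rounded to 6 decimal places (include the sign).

j₁+j₂−J=1  J+j₁−j₂=2  J−j₁+j₂=1  j₁+j₂+J+1=5
(j₁±m₁, j₂±m₂, J±M) = (3,0,1,1,3,0)
P² = 12/5
sum k=0..0:
  [0] +1/2 = 1/2
S = 1/2
C² = P²·S² = 3/5 ; C = +0.774597

+√(3/5) = +0.774597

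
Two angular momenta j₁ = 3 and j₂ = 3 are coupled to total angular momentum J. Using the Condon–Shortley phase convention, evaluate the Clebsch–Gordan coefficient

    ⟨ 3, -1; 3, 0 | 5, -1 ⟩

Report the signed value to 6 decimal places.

√[11·1!5!5!/12! · 2!4!3!3!4!6!] = √(69120/7)
  +(−1)^0/∏(0,1,4,3,1,2)! = 1/288  (running 1/288)
  +(−1)^1/∏(1,0,3,2,2,3)! = -1/144  (running -1/288)
⟨..|..⟩ = √(69120/7)·(-1/288) = -0.345033

−√(5/42) = -0.345033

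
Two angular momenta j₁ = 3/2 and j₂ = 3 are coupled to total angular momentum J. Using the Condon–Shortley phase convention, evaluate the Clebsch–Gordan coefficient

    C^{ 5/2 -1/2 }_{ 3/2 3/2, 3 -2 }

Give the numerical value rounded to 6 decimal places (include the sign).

+0.654654  (= +√(3/7))

√[6·2!1!4!/8! · 3!0!1!5!2!3!] = √(432/7)
  +(−1)^0/∏(0,2,0,1,1,3)! = 1/12  (running 1/12)
⟨..|..⟩ = √(432/7)·(1/12) = +0.654654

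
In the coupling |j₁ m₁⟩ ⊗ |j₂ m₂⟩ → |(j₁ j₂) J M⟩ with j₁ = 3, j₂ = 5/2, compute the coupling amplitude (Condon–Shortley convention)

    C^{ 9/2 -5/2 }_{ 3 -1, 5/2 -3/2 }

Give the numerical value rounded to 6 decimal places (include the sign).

+√(10/99) ≈ +0.317821

j₁+j₂−J=1  J+j₁−j₂=5  J−j₁+j₂=4  j₁+j₂+J+1=11
(j₁±m₁, j₂±m₂, J±M) = (2,4,1,4,2,7)
P² = 92160/11
sum k=0..1:
  [0] +1/144 = 1/144
  [1] −1/288 = -1/288
S = 1/288
C² = P²·S² = 10/99 ; C = +0.317821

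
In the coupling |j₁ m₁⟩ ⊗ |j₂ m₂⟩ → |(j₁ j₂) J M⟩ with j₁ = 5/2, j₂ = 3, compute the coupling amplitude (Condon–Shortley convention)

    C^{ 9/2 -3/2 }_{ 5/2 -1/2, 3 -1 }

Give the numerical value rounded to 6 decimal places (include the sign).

+0.147122  (= +√(5/231))

√[10·1!4!5!/11! · 2!3!2!4!3!6!] = √(138240/77)
  +(−1)^0/∏(0,1,3,2,1,3)! = 1/72  (running 1/72)
  +(−1)^1/∏(1,0,2,1,2,4)! = -1/96  (running 1/288)
⟨..|..⟩ = √(138240/77)·(1/288) = +0.147122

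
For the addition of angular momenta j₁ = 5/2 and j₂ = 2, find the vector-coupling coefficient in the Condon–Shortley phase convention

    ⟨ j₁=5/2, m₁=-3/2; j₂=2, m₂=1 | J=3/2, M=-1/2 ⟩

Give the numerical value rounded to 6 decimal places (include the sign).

triangle: 3!·2!·1!/7! = 12/5040
(j±m)!: 1!·4!·3!·1!·1!·2! = 288
prefactor² = (2J+1)·Δ·N² = 96/35
  k=2: +1/(2!·1!·2!·1!·0!·0!) = 1/4
  k=3: −1/(3!·0!·1!·0!·1!·1!) = -1/6
Σ = 1/12  ⇒  CG² = 96/35·1/12² = 2/105
CG = +√(2/105) = +0.138013

+0.138013  (= +√(2/105))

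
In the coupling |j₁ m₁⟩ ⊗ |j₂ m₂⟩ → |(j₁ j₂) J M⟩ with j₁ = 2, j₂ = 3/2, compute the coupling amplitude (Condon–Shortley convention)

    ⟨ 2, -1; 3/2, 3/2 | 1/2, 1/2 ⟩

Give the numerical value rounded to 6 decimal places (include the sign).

-0.316228  (= −√(1/10))

√[2·3!1!0!/5! · 1!3!3!0!1!0!] = √(18/5)
  +(−1)^3/∏(3,0,0,0,1,0)! = -1/6  (running -1/6)
⟨..|..⟩ = √(18/5)·(-1/6) = -0.316228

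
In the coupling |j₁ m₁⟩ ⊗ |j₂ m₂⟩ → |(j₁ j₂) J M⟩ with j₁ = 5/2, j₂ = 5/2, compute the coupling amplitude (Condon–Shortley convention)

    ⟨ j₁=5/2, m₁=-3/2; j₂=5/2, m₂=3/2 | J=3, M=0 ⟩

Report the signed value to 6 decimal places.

√[7·2!3!3!/9! · 1!4!4!1!3!3!] = √(144/5)
  +(−1)^1/∏(1,1,3,3,0,0)! = -1/36  (running -1/36)
  +(−1)^2/∏(2,0,2,2,1,1)! = 1/8  (running 7/72)
⟨..|..⟩ = √(144/5)·(7/72) = +0.521749

+√(49/180) ≈ +0.521749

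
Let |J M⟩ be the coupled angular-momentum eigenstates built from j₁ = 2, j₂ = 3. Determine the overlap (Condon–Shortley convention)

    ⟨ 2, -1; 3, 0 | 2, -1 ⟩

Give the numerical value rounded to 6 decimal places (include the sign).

triangle: 3!×1!×3!/8! = 36/40320
(j±m)!: 1!×3!×3!×3!×1!×3! = 1296
prefactor² = (2J+1)×Δ×N² = 81/14
  k=2: +1/(2!×1!×1!×1!×0!×2!) = 1/4
  k=3: −1/(3!×0!×0!×0!×1!×3!) = -1/36
Σ = 2/9  ⇒  CG² = 81/14×2/9² = 2/7
CG = +√(2/7) = +0.534522

+0.534522  (= +√(2/7))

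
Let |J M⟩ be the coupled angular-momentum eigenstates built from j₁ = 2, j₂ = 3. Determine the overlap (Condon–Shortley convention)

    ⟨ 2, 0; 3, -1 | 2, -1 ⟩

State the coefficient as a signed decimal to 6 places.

j₁+j₂−J=3  J+j₁−j₂=1  J−j₁+j₂=3  j₁+j₂+J+1=8
(j₁±m₁, j₂±m₂, J±M) = (2,2,2,4,1,3)
P² = 36/7
sum k=1..2:
  [1] −1/4 = -1/4
  [2] +1/12 = 1/12
S = -1/6
C² = P²·S² = 1/7 ; C = -0.377964

-0.377964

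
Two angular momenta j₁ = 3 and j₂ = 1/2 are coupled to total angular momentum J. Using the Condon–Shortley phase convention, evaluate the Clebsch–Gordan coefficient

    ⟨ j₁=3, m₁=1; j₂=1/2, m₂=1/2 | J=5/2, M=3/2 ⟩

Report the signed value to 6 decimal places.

-0.534522  (= −√(2/7))

triangle: 1!·5!·0!/7! = 120/5040
(j±m)!: 4!·2!·1!·0!·4!·1! = 1152
prefactor² = (2J+1)·Δ·N² = 1152/7
  k=1: −1/(1!·0!·1!·0!·4!·0!) = -1/24
Σ = -1/24  ⇒  CG² = 1152/7·(-1/24)² = 2/7
CG = −√(2/7) = -0.534522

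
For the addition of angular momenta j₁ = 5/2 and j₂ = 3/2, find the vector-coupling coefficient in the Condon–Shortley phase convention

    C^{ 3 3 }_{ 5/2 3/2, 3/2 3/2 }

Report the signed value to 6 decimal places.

√[7·1!4!2!/8! · 4!1!3!0!6!0!] = √(864)
  +(−1)^1/∏(1,0,0,2,4,0)! = -1/48  (running -1/48)
⟨..|..⟩ = √(864)·(-1/48) = -0.612372

-0.612372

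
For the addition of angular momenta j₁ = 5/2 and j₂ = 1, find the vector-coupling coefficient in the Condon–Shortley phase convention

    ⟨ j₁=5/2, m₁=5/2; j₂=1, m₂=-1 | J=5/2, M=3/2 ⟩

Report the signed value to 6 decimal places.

j₁+j₂−J=1  J+j₁−j₂=4  J−j₁+j₂=1  j₁+j₂+J+1=7
(j₁±m₁, j₂±m₂, J±M) = (5,0,0,2,4,1)
P² = 1152/7
sum k=0..0:
  [0] +1/24 = 1/24
S = 1/24
C² = P²·S² = 2/7 ; C = +0.534522

+0.534522  (= +√(2/7))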